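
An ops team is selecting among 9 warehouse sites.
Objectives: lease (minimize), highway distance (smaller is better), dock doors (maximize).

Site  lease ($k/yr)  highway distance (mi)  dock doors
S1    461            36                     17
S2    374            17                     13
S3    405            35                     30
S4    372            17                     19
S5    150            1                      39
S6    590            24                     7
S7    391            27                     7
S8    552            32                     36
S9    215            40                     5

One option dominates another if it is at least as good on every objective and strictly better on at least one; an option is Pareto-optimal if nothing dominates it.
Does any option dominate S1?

Yes

S3 vs S1: lease 405≤461, highway distance 35≤36, dock doors 30≥17 — S3 is at least as good on every objective and strictly better on at least one, so S3 dominates S1.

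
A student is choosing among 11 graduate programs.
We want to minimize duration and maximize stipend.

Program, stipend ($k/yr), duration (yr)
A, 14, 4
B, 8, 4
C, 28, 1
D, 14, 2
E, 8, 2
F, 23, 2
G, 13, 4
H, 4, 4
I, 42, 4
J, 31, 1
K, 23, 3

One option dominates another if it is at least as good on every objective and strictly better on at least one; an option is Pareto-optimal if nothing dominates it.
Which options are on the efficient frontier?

A: dominated by C (stipend 28≥14, duration 1≤4).
B: dominated by A (stipend 14≥8, duration 4≤4).
C: dominated by J (stipend 31≥28, duration 1≤1).
D: dominated by C (stipend 28≥14, duration 1≤2).
E: dominated by C (stipend 28≥8, duration 1≤2).
F: dominated by C (stipend 28≥23, duration 1≤2).
G: dominated by A (stipend 14≥13, duration 4≤4).
H: dominated by A (stipend 14≥4, duration 4≤4).
I: not dominated (best stipend).
J: not dominated.
K: dominated by C (stipend 28≥23, duration 1≤3).

I, J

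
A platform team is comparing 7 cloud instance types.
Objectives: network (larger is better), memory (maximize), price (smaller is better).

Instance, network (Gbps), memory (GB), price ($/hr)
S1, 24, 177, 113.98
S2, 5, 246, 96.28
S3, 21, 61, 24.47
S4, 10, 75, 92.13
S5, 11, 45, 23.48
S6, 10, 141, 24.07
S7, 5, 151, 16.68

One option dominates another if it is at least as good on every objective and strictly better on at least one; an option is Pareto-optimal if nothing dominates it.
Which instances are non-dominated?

S1, S2, S3, S5, S6, S7

S1: not dominated (best network).
S2: not dominated (best memory).
S3: not dominated.
S4: dominated by S6 (network 10≥10, memory 141≥75, price 24.07≤92.13).
S5: not dominated.
S6: not dominated.
S7: not dominated (best price).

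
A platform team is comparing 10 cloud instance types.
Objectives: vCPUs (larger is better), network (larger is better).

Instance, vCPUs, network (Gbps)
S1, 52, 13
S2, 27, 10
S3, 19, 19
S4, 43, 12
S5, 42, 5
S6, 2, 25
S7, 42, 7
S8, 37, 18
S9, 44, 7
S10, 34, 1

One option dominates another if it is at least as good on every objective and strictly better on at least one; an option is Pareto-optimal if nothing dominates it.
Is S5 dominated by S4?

Yes

S4 vs S5: vCPUs 43≥42, network 12≥5 — S4 is at least as good on every objective with at least one strict improvement.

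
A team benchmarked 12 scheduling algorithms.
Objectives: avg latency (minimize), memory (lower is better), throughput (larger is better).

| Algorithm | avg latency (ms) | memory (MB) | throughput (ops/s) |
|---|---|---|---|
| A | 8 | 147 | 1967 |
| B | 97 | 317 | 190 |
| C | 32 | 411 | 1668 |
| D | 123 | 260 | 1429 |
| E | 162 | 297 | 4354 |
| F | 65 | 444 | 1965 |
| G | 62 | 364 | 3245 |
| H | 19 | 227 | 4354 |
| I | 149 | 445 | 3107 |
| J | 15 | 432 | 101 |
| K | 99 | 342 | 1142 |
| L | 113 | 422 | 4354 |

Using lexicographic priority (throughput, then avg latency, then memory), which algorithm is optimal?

H

First maximize throughput: best is 4354, kept {E, H, L}.
Then minimize avg latency: best is 19, kept {H}.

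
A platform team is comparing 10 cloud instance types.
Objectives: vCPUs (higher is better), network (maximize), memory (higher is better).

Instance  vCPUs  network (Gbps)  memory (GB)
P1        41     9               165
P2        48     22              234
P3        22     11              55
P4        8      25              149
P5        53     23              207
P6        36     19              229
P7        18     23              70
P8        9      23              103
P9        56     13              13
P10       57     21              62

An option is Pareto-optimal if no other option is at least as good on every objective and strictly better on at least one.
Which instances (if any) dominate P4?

none

P1: worse on network (9 vs 25).
P2: worse on network (22 vs 25).
P3: worse on network (11 vs 25).
P5: worse on network (23 vs 25).
P6: worse on network (19 vs 25).
P7: worse on network (23 vs 25).
P8: worse on network (23 vs 25).
P9: worse on network (13 vs 25).
P10: worse on network (21 vs 25).
No option dominates P4.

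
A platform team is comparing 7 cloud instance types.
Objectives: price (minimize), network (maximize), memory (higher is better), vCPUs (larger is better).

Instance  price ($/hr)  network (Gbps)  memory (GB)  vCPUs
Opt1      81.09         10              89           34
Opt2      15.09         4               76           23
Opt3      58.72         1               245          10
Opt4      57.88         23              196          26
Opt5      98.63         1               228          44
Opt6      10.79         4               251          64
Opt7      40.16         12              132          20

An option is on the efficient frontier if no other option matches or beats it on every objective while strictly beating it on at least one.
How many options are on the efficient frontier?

Opt1: not dominated.
Opt2: dominated by Opt6 (price 10.79≤15.09, network 4≥4, memory 251≥76, vCPUs 64≥23).
Opt3: dominated by Opt6 (price 10.79≤58.72, network 4≥1, memory 251≥245, vCPUs 64≥10).
Opt4: not dominated (best network).
Opt5: dominated by Opt6 (price 10.79≤98.63, network 4≥1, memory 251≥228, vCPUs 64≥44).
Opt6: not dominated (best price).
Opt7: not dominated.
Pareto-optimal: Opt1, Opt4, Opt6, Opt7 → 4.

4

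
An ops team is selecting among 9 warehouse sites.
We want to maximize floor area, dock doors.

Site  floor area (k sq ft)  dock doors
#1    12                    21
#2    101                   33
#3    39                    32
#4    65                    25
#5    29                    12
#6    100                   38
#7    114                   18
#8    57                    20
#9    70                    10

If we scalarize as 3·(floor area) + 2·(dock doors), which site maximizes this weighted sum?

#1: 3·12 + 2·21 = 78
#2: 3·101 + 2·33 = 369
#3: 3·39 + 2·32 = 181
#4: 3·65 + 2·25 = 245
#5: 3·29 + 2·12 = 111
#6: 3·100 + 2·38 = 376
#7: 3·114 + 2·18 = 378
#8: 3·57 + 2·20 = 211
#9: 3·70 + 2·10 = 230
Highest: #7 at 378.

#7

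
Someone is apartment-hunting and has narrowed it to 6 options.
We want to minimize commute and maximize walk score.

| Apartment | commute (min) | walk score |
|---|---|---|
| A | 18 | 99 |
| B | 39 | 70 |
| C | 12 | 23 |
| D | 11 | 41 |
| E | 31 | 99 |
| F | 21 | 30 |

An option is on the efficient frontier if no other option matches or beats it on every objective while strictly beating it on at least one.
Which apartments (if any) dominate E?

A

A: commute 18≤31, walk score 99≥99 — dominates E.
Others (B, C, D, F) are each worse than E on at least one objective.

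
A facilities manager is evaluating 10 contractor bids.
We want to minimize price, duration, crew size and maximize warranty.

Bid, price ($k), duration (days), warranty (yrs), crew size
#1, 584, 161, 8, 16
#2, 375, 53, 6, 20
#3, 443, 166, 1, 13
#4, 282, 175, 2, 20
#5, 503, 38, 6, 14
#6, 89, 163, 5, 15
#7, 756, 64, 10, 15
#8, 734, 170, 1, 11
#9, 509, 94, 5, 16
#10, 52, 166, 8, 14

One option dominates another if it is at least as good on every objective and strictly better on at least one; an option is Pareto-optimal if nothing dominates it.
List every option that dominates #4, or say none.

#6, #10

#6: price 89≤282, duration 163≤175, warranty 5≥2, crew size 15≤20 — dominates #4.
#10: price 52≤282, duration 166≤175, warranty 8≥2, crew size 14≤20 — dominates #4.
Others (#1, #2, #3, #5, #7, #8, #9) are each worse than #4 on at least one objective.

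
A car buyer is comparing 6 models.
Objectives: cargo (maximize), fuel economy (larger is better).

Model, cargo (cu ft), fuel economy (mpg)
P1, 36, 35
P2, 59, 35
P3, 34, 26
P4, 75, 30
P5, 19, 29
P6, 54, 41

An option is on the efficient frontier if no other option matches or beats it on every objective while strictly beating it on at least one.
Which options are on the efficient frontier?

P1: dominated by P2 (cargo 59≥36, fuel economy 35≥35).
P2: not dominated.
P3: dominated by P1 (cargo 36≥34, fuel economy 35≥26).
P4: not dominated (best cargo).
P5: dominated by P1 (cargo 36≥19, fuel economy 35≥29).
P6: not dominated (best fuel economy).

P2, P4, P6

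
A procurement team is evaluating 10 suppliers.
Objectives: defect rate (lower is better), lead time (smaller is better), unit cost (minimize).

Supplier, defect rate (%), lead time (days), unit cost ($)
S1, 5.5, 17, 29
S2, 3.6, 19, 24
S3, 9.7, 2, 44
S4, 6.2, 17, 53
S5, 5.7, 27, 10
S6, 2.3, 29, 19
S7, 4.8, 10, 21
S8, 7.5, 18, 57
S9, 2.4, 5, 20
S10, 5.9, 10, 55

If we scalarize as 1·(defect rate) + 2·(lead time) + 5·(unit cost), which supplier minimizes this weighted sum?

S5

S1: 1·5.5 + 2·17 + 5·29 = 184.5
S2: 1·3.6 + 2·19 + 5·24 = 161.6
S3: 1·9.7 + 2·2 + 5·44 = 233.7
S4: 1·6.2 + 2·17 + 5·53 = 305.2
S5: 1·5.7 + 2·27 + 5·10 = 109.7
S6: 1·2.3 + 2·29 + 5·19 = 155.3
S7: 1·4.8 + 2·10 + 5·21 = 129.8
S8: 1·7.5 + 2·18 + 5·57 = 328.5
S9: 1·2.4 + 2·5 + 5·20 = 112.4
S10: 1·5.9 + 2·10 + 5·55 = 300.9
Lowest: S5 at 109.7.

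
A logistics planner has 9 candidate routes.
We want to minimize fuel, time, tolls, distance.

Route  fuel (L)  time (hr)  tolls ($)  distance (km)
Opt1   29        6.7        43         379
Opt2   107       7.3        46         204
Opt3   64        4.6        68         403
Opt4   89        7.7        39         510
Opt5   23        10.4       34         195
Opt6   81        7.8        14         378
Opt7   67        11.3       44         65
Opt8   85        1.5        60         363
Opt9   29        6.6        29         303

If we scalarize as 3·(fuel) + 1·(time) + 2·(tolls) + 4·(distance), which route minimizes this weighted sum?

Opt7

Opt1: 3·29 + 1·6.7 + 2·43 + 4·379 = 1695.7
Opt2: 3·107 + 1·7.3 + 2·46 + 4·204 = 1236.3
Opt3: 3·64 + 1·4.6 + 2·68 + 4·403 = 1944.6
Opt4: 3·89 + 1·7.7 + 2·39 + 4·510 = 2392.7
Opt5: 3·23 + 1·10.4 + 2·34 + 4·195 = 927.4
Opt6: 3·81 + 1·7.8 + 2·14 + 4·378 = 1790.8
Opt7: 3·67 + 1·11.3 + 2·44 + 4·65 = 560.3
Opt8: 3·85 + 1·1.5 + 2·60 + 4·363 = 1828.5
Opt9: 3·29 + 1·6.6 + 2·29 + 4·303 = 1363.6
Lowest: Opt7 at 560.3.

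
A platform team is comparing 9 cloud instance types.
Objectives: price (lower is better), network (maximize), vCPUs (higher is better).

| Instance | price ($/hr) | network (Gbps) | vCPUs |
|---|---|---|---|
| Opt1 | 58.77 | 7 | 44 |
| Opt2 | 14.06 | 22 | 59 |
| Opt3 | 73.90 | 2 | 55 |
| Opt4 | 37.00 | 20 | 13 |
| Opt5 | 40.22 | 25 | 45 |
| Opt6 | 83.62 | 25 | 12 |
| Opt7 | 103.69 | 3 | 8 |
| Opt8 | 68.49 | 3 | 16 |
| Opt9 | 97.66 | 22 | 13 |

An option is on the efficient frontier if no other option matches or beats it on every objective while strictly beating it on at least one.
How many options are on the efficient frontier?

2

Opt1: dominated by Opt2 (price 14.06≤58.77, network 22≥7, vCPUs 59≥44).
Opt2: not dominated (best price).
Opt3: dominated by Opt2 (price 14.06≤73.90, network 22≥2, vCPUs 59≥55).
Opt4: dominated by Opt2 (price 14.06≤37.00, network 22≥20, vCPUs 59≥13).
Opt5: not dominated.
Opt6: dominated by Opt5 (price 40.22≤83.62, network 25≥25, vCPUs 45≥12).
Opt7: dominated by Opt1 (price 58.77≤103.69, network 7≥3, vCPUs 44≥8).
Opt8: dominated by Opt1 (price 58.77≤68.49, network 7≥3, vCPUs 44≥16).
Opt9: dominated by Opt2 (price 14.06≤97.66, network 22≥22, vCPUs 59≥13).
Pareto-optimal: Opt2, Opt5 → 2.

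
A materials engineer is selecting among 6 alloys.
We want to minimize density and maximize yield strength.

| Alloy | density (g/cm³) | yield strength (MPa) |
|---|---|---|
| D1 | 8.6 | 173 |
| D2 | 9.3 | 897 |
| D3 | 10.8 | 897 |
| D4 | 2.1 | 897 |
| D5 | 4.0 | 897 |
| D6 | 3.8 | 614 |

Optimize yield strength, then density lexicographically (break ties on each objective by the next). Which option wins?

D4

First maximize yield strength: best is 897, kept {D2, D3, D4, D5}.
Then minimize density: best is 2.1, kept {D4}.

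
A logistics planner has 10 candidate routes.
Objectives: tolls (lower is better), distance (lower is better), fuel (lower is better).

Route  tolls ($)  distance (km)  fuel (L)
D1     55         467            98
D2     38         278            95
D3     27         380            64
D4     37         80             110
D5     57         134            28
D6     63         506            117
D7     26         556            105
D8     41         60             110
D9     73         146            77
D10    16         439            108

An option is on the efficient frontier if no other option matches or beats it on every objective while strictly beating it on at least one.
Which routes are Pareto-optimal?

D1: dominated by D2 (tolls 38≤55, distance 278≤467, fuel 95≤98).
D2: not dominated.
D3: not dominated.
D4: not dominated.
D5: not dominated (best fuel).
D6: dominated by D1 (tolls 55≤63, distance 467≤506, fuel 98≤117).
D7: not dominated.
D8: not dominated (best distance).
D9: dominated by D5 (tolls 57≤73, distance 134≤146, fuel 28≤77).
D10: not dominated (best tolls).

D2, D3, D4, D5, D7, D8, D10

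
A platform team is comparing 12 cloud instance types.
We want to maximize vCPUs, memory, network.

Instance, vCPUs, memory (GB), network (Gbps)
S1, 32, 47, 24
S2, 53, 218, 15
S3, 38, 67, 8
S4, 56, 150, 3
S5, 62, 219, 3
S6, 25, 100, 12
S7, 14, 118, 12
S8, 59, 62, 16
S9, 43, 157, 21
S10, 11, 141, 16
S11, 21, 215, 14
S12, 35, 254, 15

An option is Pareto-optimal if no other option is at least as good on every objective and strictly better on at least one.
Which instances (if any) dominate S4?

S5

S5: vCPUs 62≥56, memory 219≥150, network 3≥3 — dominates S4.
Others (S1, S2, S3, S6, S7, S8, S9, S10, S11, S12) are each worse than S4 on at least one objective.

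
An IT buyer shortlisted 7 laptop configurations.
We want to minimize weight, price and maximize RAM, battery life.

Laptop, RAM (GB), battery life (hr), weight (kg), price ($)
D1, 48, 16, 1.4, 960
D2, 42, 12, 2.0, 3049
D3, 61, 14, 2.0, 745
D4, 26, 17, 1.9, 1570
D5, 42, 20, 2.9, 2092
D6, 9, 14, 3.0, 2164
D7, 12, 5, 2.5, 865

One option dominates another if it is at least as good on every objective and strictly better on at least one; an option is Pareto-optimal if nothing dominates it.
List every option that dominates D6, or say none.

D1: RAM 48≥9, battery life 16≥14, weight 1.4≤3.0, price 960≤2164 — dominates D6.
D3: RAM 61≥9, battery life 14≥14, weight 2.0≤3.0, price 745≤2164 — dominates D6.
D4: RAM 26≥9, battery life 17≥14, weight 1.9≤3.0, price 1570≤2164 — dominates D6.
D5: RAM 42≥9, battery life 20≥14, weight 2.9≤3.0, price 2092≤2164 — dominates D6.
Others (D2, D7) are each worse than D6 on at least one objective.

D1, D3, D4, D5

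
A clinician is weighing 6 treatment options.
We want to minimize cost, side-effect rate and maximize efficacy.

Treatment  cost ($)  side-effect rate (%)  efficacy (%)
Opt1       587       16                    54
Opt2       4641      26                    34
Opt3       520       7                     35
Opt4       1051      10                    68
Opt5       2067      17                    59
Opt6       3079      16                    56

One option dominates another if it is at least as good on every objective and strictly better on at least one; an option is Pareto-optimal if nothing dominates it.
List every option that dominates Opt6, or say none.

Opt4: cost 1051≤3079, side-effect rate 10≤16, efficacy 68≥56 — dominates Opt6.
Others (Opt1, Opt2, Opt3, Opt5) are each worse than Opt6 on at least one objective.

Opt4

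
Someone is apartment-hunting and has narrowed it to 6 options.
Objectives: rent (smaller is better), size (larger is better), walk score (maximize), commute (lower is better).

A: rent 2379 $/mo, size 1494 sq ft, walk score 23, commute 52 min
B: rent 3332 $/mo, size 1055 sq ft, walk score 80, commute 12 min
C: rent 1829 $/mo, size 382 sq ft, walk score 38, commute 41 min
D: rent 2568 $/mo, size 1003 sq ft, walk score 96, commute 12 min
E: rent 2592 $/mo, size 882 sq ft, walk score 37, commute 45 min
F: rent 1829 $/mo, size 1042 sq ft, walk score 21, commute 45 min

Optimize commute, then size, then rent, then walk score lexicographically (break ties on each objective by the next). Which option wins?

First minimize commute: best is 12, kept {B, D}.
Then maximize size: best is 1055, kept {B}.

B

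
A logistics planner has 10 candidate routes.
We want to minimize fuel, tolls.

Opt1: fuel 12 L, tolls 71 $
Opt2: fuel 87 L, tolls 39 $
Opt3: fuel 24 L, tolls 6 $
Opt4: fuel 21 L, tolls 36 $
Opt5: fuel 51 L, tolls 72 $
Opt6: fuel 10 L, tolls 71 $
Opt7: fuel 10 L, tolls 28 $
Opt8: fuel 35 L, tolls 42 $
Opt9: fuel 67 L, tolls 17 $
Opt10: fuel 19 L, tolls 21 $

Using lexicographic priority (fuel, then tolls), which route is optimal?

Opt7

First minimize fuel: best is 10, kept {Opt6, Opt7}.
Then minimize tolls: best is 28, kept {Opt7}.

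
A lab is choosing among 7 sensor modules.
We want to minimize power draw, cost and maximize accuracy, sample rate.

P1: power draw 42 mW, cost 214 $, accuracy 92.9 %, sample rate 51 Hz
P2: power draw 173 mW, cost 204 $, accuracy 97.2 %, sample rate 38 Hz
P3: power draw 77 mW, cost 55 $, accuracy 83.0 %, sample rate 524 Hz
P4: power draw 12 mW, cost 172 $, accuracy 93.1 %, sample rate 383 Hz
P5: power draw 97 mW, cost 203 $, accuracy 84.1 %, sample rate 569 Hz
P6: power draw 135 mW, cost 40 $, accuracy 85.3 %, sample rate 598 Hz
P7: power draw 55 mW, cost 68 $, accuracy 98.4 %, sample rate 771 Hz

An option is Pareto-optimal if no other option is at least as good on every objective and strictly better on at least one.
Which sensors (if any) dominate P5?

P7: power draw 55≤97, cost 68≤203, accuracy 98.4≥84.1, sample rate 771≥569 — dominates P5.
Others (P1, P2, P3, P4, P6) are each worse than P5 on at least one objective.

P7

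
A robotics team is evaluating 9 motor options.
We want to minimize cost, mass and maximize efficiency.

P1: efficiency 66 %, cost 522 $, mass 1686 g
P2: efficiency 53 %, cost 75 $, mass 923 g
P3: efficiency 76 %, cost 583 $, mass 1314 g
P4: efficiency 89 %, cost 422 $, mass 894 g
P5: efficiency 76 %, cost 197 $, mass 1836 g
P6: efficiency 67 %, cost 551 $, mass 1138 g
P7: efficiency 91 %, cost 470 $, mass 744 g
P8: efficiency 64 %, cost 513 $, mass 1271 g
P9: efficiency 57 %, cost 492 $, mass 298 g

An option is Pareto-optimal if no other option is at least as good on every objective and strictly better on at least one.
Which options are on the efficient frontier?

P2, P4, P5, P7, P9

P1: dominated by P4 (efficiency 89≥66, cost 422≤522, mass 894≤1686).
P2: not dominated (best cost).
P3: dominated by P4 (efficiency 89≥76, cost 422≤583, mass 894≤1314).
P4: not dominated.
P5: not dominated.
P6: dominated by P4 (efficiency 89≥67, cost 422≤551, mass 894≤1138).
P7: not dominated (best efficiency).
P8: dominated by P4 (efficiency 89≥64, cost 422≤513, mass 894≤1271).
P9: not dominated (best mass).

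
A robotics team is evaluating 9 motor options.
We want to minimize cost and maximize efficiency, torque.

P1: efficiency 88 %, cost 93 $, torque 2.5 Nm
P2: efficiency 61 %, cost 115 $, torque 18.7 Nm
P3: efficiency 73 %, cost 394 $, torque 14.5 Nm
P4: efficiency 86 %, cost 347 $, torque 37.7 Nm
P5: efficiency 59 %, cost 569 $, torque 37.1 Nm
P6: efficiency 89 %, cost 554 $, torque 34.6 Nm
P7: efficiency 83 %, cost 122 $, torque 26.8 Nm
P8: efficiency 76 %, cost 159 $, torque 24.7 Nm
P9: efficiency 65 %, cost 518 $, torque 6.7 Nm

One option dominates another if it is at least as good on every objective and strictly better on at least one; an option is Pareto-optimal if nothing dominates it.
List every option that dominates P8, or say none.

P7: efficiency 83≥76, cost 122≤159, torque 26.8≥24.7 — dominates P8.
Others (P1, P2, P3, P4, P5, P6, P9) are each worse than P8 on at least one objective.

P7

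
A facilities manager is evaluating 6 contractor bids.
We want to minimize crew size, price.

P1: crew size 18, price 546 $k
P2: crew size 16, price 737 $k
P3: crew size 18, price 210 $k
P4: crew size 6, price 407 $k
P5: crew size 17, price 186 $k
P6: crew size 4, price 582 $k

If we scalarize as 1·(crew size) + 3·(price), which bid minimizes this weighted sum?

P1: 1·18 + 3·546 = 1656
P2: 1·16 + 3·737 = 2227
P3: 1·18 + 3·210 = 648
P4: 1·6 + 3·407 = 1227
P5: 1·17 + 3·186 = 575
P6: 1·4 + 3·582 = 1750
Lowest: P5 at 575.

P5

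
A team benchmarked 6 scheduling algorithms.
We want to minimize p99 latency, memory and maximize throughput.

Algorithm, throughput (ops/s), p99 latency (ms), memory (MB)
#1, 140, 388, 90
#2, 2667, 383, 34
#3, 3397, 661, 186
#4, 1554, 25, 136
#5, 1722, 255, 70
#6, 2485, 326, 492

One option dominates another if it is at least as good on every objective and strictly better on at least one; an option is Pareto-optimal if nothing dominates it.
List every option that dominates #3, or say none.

#1: worse on throughput (140 vs 3397).
#2: worse on throughput (2667 vs 3397).
#4: worse on throughput (1554 vs 3397).
#5: worse on throughput (1722 vs 3397).
#6: worse on throughput (2485 vs 3397).
No option dominates #3.

none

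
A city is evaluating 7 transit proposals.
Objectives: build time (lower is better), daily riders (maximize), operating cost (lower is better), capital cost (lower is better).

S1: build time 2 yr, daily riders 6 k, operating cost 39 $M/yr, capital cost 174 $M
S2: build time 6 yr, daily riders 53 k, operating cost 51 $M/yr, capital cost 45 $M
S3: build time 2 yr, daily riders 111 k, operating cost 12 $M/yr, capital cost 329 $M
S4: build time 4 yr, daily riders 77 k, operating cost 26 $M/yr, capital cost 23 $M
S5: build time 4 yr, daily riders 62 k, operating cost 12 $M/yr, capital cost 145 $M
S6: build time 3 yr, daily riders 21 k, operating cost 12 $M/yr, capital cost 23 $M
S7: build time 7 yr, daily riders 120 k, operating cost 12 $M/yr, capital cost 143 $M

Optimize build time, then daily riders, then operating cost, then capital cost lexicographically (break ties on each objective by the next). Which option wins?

S3

First minimize build time: best is 2, kept {S1, S3}.
Then maximize daily riders: best is 111, kept {S3}.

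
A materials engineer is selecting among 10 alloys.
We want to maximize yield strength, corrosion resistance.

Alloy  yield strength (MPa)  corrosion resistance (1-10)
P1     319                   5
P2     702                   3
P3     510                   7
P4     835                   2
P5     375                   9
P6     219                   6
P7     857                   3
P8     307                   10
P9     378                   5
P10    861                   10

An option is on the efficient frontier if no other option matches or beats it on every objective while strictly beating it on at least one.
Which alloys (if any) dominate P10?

none

P1: worse on yield strength (319 vs 861).
P2: worse on yield strength (702 vs 861).
P3: worse on yield strength (510 vs 861).
P4: worse on yield strength (835 vs 861).
P5: worse on yield strength (375 vs 861).
P6: worse on yield strength (219 vs 861).
P7: worse on yield strength (857 vs 861).
P8: worse on yield strength (307 vs 861).
P9: worse on yield strength (378 vs 861).
No option dominates P10.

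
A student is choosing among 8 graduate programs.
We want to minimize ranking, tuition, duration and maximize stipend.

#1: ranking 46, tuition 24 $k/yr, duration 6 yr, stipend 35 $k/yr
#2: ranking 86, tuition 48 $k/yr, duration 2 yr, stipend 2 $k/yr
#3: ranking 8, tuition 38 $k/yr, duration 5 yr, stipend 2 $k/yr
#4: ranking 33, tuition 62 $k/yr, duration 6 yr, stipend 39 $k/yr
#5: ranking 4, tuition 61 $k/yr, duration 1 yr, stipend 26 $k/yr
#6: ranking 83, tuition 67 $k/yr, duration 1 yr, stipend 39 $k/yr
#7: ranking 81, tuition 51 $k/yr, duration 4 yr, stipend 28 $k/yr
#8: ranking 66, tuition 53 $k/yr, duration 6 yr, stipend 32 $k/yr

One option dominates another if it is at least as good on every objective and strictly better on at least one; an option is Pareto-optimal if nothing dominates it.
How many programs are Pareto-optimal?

#1: not dominated (best tuition).
#2: not dominated.
#3: not dominated.
#4: not dominated.
#5: not dominated (best ranking).
#6: not dominated.
#7: not dominated.
#8: dominated by #1 (ranking 46≤66, tuition 24≤53, duration 6≤6, stipend 35≥32).
Pareto-optimal: #1, #2, #3, #4, #5, #6, #7 → 7.

7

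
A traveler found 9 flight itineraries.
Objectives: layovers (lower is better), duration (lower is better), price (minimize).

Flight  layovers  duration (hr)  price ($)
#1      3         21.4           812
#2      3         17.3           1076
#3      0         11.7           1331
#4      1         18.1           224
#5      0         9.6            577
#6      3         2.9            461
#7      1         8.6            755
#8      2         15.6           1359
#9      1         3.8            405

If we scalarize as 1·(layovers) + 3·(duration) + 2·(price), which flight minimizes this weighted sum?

#1: 1·3 + 3·21.4 + 2·812 = 1691.2
#2: 1·3 + 3·17.3 + 2·1076 = 2206.9
#3: 1·0 + 3·11.7 + 2·1331 = 2697.1
#4: 1·1 + 3·18.1 + 2·224 = 503.3
#5: 1·0 + 3·9.6 + 2·577 = 1182.8
#6: 1·3 + 3·2.9 + 2·461 = 933.7
#7: 1·1 + 3·8.6 + 2·755 = 1536.8
#8: 1·2 + 3·15.6 + 2·1359 = 2766.8
#9: 1·1 + 3·3.8 + 2·405 = 822.4
Lowest: #4 at 503.3.

#4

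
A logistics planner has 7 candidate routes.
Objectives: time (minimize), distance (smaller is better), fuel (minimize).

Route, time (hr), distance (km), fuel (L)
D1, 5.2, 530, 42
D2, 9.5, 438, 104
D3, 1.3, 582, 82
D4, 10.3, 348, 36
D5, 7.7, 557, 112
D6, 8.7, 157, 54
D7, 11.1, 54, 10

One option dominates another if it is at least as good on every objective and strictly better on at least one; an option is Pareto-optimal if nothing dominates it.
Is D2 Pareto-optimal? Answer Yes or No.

D6 vs D2: time 8.7≤9.5, distance 157≤438, fuel 54≤104 — D6 is at least as good on every objective and strictly better on at least one, so D6 dominates D2.

No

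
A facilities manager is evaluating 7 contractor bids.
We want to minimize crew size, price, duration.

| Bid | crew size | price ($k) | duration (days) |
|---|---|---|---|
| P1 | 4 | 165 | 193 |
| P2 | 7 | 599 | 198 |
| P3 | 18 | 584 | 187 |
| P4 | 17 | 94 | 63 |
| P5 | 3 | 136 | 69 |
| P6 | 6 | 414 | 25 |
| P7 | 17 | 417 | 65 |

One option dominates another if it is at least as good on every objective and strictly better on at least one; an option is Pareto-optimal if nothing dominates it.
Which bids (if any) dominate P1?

P5

P5: crew size 3≤4, price 136≤165, duration 69≤193 — dominates P1.
Others (P2, P3, P4, P6, P7) are each worse than P1 on at least one objective.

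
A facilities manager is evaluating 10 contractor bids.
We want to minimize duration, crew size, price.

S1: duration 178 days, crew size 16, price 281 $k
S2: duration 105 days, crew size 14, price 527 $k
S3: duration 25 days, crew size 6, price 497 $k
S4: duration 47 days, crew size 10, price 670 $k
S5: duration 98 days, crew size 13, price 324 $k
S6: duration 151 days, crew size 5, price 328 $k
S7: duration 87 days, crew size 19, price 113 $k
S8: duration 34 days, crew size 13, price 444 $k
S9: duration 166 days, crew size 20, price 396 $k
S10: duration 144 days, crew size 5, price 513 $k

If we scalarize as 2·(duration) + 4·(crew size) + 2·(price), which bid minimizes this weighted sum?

S1: 2·178 + 4·16 + 2·281 = 982
S2: 2·105 + 4·14 + 2·527 = 1320
S3: 2·25 + 4·6 + 2·497 = 1068
S4: 2·47 + 4·10 + 2·670 = 1474
S5: 2·98 + 4·13 + 2·324 = 896
S6: 2·151 + 4·5 + 2·328 = 978
S7: 2·87 + 4·19 + 2·113 = 476
S8: 2·34 + 4·13 + 2·444 = 1008
S9: 2·166 + 4·20 + 2·396 = 1204
S10: 2·144 + 4·5 + 2·513 = 1334
Lowest: S7 at 476.

S7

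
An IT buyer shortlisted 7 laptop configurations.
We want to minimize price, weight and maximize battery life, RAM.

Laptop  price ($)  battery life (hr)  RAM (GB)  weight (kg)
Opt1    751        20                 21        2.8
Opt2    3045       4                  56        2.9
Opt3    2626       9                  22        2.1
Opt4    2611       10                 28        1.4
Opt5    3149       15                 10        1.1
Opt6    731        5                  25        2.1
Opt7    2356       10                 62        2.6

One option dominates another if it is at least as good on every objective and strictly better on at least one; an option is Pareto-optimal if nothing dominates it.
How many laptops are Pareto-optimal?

Opt1: not dominated (best battery life).
Opt2: dominated by Opt7 (price 2356≤3045, battery life 10≥4, RAM 62≥56, weight 2.6≤2.9).
Opt3: dominated by Opt4 (price 2611≤2626, battery life 10≥9, RAM 28≥22, weight 1.4≤2.1).
Opt4: not dominated.
Opt5: not dominated (best weight).
Opt6: not dominated (best price).
Opt7: not dominated (best RAM).
Pareto-optimal: Opt1, Opt4, Opt5, Opt6, Opt7 → 5.

5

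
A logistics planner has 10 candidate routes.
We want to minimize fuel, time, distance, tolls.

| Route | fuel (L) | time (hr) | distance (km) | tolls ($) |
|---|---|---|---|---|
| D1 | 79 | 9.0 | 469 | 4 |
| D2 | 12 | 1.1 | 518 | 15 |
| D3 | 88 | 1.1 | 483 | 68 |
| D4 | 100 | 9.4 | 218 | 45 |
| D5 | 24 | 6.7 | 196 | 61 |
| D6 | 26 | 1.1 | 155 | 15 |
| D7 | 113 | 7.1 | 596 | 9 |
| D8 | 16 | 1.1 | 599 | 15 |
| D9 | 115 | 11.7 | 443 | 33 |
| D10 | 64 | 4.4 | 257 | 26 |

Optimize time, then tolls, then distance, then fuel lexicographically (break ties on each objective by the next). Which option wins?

D6

First minimize time: best is 1.1, kept {D2, D3, D6, D8}.
Then minimize tolls: best is 15, kept {D2, D6, D8}.
Then minimize distance: best is 155, kept {D6}.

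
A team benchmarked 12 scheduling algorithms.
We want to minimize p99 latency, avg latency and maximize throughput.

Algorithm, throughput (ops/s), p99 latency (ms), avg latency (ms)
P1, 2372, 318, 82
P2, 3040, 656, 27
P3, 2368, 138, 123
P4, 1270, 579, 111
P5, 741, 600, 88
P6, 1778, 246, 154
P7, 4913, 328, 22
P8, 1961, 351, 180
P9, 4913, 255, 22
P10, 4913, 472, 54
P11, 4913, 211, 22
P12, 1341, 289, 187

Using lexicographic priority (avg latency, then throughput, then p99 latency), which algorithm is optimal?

P11

First minimize avg latency: best is 22, kept {P7, P9, P11}.
Then maximize throughput: best is 4913, kept {P7, P9, P11}.
Then minimize p99 latency: best is 211, kept {P11}.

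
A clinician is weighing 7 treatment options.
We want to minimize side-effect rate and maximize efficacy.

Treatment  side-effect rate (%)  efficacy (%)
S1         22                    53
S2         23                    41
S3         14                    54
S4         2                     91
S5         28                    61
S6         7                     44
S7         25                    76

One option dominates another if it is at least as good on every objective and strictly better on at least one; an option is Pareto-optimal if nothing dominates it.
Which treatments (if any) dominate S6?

S4

S4: side-effect rate 2≤7, efficacy 91≥44 — dominates S6.
Others (S1, S2, S3, S5, S7) are each worse than S6 on at least one objective.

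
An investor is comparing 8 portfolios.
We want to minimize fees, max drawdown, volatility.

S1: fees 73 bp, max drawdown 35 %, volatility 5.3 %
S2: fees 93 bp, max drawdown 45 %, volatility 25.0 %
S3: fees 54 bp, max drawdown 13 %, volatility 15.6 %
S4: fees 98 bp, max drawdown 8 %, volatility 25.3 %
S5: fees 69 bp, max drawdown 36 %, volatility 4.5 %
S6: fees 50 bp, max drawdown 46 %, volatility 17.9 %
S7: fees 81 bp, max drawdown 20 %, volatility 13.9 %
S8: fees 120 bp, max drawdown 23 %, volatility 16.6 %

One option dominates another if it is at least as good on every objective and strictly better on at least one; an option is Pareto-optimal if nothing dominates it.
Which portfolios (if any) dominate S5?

S1: worse on fees (73 vs 69).
S2: worse on fees (93 vs 69).
S3: worse on volatility (15.6 vs 4.5).
S4: worse on fees (98 vs 69).
S6: worse on max drawdown (46 vs 36).
S7: worse on fees (81 vs 69).
S8: worse on fees (120 vs 69).
No option dominates S5.

none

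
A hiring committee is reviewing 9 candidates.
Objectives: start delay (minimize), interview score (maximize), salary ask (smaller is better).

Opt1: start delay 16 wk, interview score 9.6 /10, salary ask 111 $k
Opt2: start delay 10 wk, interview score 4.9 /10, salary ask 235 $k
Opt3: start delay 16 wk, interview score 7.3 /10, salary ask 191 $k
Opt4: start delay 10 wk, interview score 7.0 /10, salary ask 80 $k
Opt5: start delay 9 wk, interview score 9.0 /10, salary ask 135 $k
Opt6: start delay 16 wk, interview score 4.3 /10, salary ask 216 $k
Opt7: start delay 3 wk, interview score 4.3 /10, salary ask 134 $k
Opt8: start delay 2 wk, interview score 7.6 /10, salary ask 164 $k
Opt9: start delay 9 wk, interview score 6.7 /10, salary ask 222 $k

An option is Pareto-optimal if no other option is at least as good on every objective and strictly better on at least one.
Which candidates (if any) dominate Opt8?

Opt1: worse on start delay (16 vs 2).
Opt2: worse on start delay (10 vs 2).
Opt3: worse on start delay (16 vs 2).
Opt4: worse on start delay (10 vs 2).
Opt5: worse on start delay (9 vs 2).
Opt6: worse on start delay (16 vs 2).
Opt7: worse on start delay (3 vs 2).
Opt9: worse on start delay (9 vs 2).
No option dominates Opt8.

none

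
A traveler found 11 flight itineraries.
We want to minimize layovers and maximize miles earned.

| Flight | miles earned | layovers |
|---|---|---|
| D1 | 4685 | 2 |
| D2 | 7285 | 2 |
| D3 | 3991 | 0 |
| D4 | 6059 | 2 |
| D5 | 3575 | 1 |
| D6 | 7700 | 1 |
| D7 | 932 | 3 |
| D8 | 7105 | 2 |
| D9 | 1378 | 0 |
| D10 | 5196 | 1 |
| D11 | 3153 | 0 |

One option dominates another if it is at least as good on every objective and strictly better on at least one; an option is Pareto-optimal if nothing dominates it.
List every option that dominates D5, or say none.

D3, D6, D10

D3: miles earned 3991≥3575, layovers 0≤1 — dominates D5.
D6: miles earned 7700≥3575, layovers 1≤1 — dominates D5.
D10: miles earned 5196≥3575, layovers 1≤1 — dominates D5.
Others (D1, D2, D4, D7, D8, D9, D11) are each worse than D5 on at least one objective.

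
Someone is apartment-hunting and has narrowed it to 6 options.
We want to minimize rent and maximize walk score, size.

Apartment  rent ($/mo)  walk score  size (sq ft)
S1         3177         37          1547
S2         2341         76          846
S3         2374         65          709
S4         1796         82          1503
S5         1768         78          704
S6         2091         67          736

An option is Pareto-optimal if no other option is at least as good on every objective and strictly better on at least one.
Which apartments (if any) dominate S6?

S4: rent 1796≤2091, walk score 82≥67, size 1503≥736 — dominates S6.
Others (S1, S2, S3, S5) are each worse than S6 on at least one objective.

S4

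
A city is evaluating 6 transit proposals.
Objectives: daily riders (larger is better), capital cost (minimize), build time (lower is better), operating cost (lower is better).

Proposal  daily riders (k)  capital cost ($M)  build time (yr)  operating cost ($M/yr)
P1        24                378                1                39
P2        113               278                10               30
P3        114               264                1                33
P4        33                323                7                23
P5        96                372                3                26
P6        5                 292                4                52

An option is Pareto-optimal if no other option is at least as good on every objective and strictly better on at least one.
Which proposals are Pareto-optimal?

P1: dominated by P3 (daily riders 114≥24, capital cost 264≤378, build time 1≤1, operating cost 33≤39).
P2: not dominated.
P3: not dominated (best daily riders).
P4: not dominated (best operating cost).
P5: not dominated.
P6: dominated by P3 (daily riders 114≥5, capital cost 264≤292, build time 1≤4, operating cost 33≤52).

P2, P3, P4, P5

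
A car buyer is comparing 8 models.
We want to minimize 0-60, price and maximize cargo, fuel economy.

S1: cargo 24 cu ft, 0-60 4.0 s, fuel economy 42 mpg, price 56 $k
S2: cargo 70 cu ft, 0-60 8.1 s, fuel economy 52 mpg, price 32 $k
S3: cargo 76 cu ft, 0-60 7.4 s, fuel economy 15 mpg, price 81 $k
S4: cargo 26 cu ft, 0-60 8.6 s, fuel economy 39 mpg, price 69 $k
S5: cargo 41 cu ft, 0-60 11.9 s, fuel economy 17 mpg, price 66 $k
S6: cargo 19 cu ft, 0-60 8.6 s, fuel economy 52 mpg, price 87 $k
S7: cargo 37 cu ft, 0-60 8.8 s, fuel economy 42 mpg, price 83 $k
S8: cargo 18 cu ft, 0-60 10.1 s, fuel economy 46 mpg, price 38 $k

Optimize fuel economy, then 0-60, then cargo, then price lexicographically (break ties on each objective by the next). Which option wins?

First maximize fuel economy: best is 52, kept {S2, S6}.
Then minimize 0-60: best is 8.1, kept {S2}.

S2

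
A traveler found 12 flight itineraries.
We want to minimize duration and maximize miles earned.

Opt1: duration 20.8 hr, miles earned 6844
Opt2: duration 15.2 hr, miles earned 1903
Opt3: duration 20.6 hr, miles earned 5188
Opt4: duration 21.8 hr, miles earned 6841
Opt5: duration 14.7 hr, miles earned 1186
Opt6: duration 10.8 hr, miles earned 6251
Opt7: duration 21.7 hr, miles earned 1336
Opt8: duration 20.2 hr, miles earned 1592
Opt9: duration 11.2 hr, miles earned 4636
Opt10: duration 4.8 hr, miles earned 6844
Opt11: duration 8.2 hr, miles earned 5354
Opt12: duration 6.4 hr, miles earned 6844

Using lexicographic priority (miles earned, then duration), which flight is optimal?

Opt10

First maximize miles earned: best is 6844, kept {Opt1, Opt10, Opt12}.
Then minimize duration: best is 4.8, kept {Opt10}.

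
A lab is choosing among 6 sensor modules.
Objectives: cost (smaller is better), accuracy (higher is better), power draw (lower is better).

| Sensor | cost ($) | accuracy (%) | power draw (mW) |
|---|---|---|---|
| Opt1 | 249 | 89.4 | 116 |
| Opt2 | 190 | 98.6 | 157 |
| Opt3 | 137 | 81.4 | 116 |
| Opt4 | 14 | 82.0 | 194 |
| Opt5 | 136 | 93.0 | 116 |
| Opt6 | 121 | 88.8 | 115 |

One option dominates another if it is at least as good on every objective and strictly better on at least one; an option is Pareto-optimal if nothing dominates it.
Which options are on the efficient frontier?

Opt1: dominated by Opt5 (cost 136≤249, accuracy 93.0≥89.4, power draw 116≤116).
Opt2: not dominated (best accuracy).
Opt3: dominated by Opt5 (cost 136≤137, accuracy 93.0≥81.4, power draw 116≤116).
Opt4: not dominated (best cost).
Opt5: not dominated.
Opt6: not dominated (best power draw).

Opt2, Opt4, Opt5, Opt6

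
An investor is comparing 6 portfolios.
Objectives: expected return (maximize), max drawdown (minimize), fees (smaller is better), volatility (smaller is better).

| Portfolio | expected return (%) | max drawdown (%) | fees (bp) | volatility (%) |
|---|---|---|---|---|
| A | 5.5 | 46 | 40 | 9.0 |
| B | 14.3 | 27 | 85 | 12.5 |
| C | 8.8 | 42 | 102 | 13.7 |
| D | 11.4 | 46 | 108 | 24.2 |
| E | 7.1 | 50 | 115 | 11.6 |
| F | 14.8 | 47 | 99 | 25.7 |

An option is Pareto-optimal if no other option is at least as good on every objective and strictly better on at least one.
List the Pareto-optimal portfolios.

A: not dominated (best fees).
B: not dominated (best max drawdown).
C: dominated by B (expected return 14.3≥8.8, max drawdown 27≤42, fees 85≤102, volatility 12.5≤13.7).
D: dominated by B (expected return 14.3≥11.4, max drawdown 27≤46, fees 85≤108, volatility 12.5≤24.2).
E: not dominated.
F: not dominated (best expected return).

A, B, E, F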